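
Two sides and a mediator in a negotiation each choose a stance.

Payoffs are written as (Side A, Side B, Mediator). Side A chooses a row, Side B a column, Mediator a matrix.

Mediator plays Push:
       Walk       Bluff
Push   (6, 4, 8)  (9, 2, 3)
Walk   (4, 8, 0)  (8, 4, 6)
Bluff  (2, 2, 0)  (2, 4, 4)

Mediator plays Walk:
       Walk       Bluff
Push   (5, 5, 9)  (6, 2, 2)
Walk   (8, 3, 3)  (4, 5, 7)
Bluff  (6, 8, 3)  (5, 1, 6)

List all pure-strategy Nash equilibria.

For each player, find the best response to each opponent profile; mutual best responses are the pure NE.
Side A against (Walk, Push): payoffs 6, 4, 2 → best response Push.
Side A against (Walk, Walk): payoffs 5, 8, 6 → best response Walk.
Side A against (Bluff, Push): payoffs 9, 8, 2 → best response Push.
Side A against (Bluff, Walk): payoffs 6, 4, 5 → best response Push.
Side B against (Push, Push): payoffs 4, 2 → best response Walk.
Side B against (Push, Walk): payoffs 5, 2 → best response Walk.
Side B against (Walk, Push): payoffs 8, 4 → best response Walk.
Side B against (Walk, Walk): payoffs 3, 5 → best response Bluff.
Side B against (Bluff, Push): payoffs 2, 4 → best response Bluff.
Side B against (Bluff, Walk): payoffs 8, 1 → best response Walk.
Mediator against (Push, Walk): payoffs 8, 9 → best response Walk.
Mediator against (Push, Bluff): payoffs 3, 2 → best response Push.
Mediator against (Walk, Walk): payoffs 0, 3 → best response Walk.
Mediator against (Walk, Bluff): payoffs 6, 7 → best response Walk.
Mediator against (Bluff, Walk): payoffs 0, 3 → best response Walk.
Mediator against (Bluff, Bluff): payoffs 4, 6 → best response Walk.
No profile is a mutual best response for all players.

There is no pure-strategy Nash equilibrium.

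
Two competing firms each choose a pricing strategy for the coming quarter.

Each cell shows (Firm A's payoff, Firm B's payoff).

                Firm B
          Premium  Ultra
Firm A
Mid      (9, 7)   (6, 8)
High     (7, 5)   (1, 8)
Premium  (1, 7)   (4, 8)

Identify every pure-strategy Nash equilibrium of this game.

The unique pure-strategy Nash equilibrium is (Mid, Ultra).

Check each profile: it is a Nash equilibrium iff no player can strictly gain by switching unilaterally.
(Mid, Premium): Firm B can switch to Ultra (7 → 8). Not NE.
(Mid, Ultra): Firm A gets 6, best alternative 4; Firm B gets 8, best alternative 7. No profitable deviation — NE.
(High, Premium): Firm A can switch to Mid (7 → 9). Not NE.
(High, Ultra): Firm A can switch to Mid (1 → 6). Not NE.
(Premium, Premium): Firm A can switch to Mid (1 → 9). Not NE.
(Premium, Ultra): Firm A can switch to Mid (4 → 6). Not NE.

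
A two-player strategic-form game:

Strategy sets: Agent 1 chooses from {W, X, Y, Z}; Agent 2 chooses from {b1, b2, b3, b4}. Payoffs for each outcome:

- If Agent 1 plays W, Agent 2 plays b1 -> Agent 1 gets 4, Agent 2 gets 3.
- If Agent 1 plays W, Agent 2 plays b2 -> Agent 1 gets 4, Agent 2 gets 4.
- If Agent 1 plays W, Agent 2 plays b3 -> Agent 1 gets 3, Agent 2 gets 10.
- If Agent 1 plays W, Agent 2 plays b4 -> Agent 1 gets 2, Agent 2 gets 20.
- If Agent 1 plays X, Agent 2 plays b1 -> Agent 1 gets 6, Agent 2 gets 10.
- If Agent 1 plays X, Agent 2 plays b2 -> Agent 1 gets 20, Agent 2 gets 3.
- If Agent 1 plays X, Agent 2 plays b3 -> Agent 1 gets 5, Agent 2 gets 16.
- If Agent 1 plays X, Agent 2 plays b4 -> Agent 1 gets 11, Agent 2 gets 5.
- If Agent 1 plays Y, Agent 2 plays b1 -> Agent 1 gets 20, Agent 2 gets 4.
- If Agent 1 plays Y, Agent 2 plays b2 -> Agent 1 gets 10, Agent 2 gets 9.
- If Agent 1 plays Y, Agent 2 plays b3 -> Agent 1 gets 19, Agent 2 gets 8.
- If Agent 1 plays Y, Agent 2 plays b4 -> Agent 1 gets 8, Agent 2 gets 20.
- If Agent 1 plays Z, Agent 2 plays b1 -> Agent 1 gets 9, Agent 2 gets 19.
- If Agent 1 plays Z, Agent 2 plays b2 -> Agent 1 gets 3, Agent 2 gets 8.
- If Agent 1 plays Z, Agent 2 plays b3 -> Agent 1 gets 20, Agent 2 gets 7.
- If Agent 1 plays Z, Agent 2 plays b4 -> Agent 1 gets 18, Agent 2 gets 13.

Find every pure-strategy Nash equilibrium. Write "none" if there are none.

none

Check each profile: it is a Nash equilibrium iff no player can strictly gain by switching unilaterally.
(W, b1): Agent 1 can switch to X (4 → 6). Not NE.
(W, b2): Agent 1 can switch to X (4 → 20). Not NE.
(W, b3): Agent 1 can switch to X (3 → 5). Not NE.
(W, b4): Agent 1 can switch to X (2 → 11). Not NE.
(X, b1): Agent 1 can switch to Y (6 → 20). Not NE.
(X, b2): Agent 2 can switch to b1 (3 → 10). Not NE.
(X, b3): Agent 1 can switch to Y (5 → 19). Not NE.
(X, b4): Agent 1 can switch to Z (11 → 18). Not NE.
(The remaining 8 profiles each have a profitable deviation by the same check.)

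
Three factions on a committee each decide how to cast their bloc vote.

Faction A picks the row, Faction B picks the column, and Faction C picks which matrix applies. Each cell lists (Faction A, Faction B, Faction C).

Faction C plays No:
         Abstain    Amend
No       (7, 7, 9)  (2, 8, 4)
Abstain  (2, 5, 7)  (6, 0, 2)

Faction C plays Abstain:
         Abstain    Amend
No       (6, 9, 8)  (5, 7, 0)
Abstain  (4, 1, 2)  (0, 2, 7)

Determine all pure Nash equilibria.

Faction A against (Abstain, No): payoffs 7, 2 → best response No.
Faction A against (Abstain, Abstain): payoffs 6, 4 → best response No.
Faction A against (Amend, No): payoffs 2, 6 → best response Abstain.
Faction A against (Amend, Abstain): payoffs 5, 0 → best response No.
Faction B against (No, No): payoffs 7, 8 → best response Amend.
Faction B against (No, Abstain): payoffs 9, 7 → best response Abstain.
Faction B against (Abstain, No): payoffs 5, 0 → best response Abstain.
Faction B against (Abstain, Abstain): payoffs 1, 2 → best response Amend.
Faction C against (No, Abstain): payoffs 9, 8 → best response No.
Faction C against (No, Amend): payoffs 4, 0 → best response No.
Faction C against (Abstain, Abstain): payoffs 7, 2 → best response No.
Faction C against (Abstain, Amend): payoffs 2, 7 → best response Abstain.
No profile is a mutual best response for all players.

There is no pure-strategy Nash equilibrium.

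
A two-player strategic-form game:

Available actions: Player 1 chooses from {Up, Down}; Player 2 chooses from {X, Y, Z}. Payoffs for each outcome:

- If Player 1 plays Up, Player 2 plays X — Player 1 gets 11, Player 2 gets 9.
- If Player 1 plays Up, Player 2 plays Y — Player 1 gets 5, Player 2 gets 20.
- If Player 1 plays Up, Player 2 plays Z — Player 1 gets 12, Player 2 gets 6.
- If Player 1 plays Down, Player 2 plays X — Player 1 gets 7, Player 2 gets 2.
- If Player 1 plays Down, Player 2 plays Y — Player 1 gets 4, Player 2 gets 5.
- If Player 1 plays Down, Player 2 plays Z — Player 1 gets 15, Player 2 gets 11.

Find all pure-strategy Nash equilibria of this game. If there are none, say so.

Player 1 against X: payoffs 11, 7 → best response Up.
Player 1 against Y: payoffs 5, 4 → best response Up.
Player 1 against Z: payoffs 12, 15 → best response Down.
Player 2 against Up: payoffs 9, 20, 6 → best response Y.
Player 2 against Down: payoffs 2, 5, 11 → best response Z.
Mutual best responses: (Up, Y); (Down, Z).

The pure Nash equilibria are (Up, Y); (Down, Z).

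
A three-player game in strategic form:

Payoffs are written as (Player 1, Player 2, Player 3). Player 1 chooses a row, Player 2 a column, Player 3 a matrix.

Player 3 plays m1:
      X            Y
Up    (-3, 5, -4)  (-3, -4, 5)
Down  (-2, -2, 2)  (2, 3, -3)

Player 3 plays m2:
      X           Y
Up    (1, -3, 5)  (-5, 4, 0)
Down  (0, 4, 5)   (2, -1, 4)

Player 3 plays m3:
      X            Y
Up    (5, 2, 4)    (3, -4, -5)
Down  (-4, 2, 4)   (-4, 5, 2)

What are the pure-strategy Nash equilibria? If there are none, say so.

(Up, X, m1): Player 1 can switch to Down (-3 → -2). Not NE.
(Up, X, m2): Player 2 can switch to Y (-3 → 4). Not NE.
(Up, X, m3): Player 3 can switch to m2 (4 → 5). Not NE.
(Up, Y, m1): Player 1 can switch to Down (-3 → 2). Not NE.
(Up, Y, m2): Player 1 can switch to Down (-5 → 2). Not NE.
(Up, Y, m3): Player 2 can switch to X (-4 → 2). Not NE.
(The remaining 6 profiles each have a profitable deviation by the same check.)

No pure-strategy Nash equilibrium.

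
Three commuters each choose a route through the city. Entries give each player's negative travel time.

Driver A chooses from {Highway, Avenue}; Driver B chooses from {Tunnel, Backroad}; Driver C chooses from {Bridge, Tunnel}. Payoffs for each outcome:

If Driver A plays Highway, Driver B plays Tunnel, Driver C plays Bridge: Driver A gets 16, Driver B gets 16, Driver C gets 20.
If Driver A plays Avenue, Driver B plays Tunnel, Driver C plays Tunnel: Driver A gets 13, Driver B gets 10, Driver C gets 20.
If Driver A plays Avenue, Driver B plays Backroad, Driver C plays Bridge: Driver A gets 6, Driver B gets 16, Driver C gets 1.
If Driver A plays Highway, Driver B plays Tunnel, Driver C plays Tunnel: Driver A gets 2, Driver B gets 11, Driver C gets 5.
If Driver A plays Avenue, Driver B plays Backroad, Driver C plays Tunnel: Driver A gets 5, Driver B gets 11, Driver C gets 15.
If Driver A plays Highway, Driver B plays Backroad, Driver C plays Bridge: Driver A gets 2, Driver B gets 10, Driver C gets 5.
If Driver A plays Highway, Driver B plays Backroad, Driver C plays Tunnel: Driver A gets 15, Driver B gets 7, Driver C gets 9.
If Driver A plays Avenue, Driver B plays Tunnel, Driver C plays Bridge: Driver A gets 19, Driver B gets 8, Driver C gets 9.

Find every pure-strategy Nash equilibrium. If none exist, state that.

(Highway, Tunnel, Bridge): Driver A can switch to Avenue (16 → 19). Not NE.
(Highway, Tunnel, Tunnel): Driver A can switch to Avenue (2 → 13). Not NE.
(Highway, Backroad, Bridge): Driver A can switch to Avenue (2 → 6). Not NE.
(Highway, Backroad, Tunnel): Driver B can switch to Tunnel (7 → 11). Not NE.
(Avenue, Tunnel, Bridge): Driver B can switch to Backroad (8 → 16). Not NE.
(Avenue, Tunnel, Tunnel): Driver B can switch to Backroad (10 → 11). Not NE.
(Avenue, Backroad, Bridge): Driver C can switch to Tunnel (1 → 15). Not NE.
(Avenue, Backroad, Tunnel): Driver A can switch to Highway (5 → 15). Not NE.

No pure-strategy Nash equilibrium.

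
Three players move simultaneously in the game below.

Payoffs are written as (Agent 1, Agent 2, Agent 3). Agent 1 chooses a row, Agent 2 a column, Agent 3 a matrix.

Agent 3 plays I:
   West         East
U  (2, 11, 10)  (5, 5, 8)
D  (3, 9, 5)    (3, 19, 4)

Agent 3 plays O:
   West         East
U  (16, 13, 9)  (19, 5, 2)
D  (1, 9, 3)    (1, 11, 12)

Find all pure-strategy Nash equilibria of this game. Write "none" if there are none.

No pure-strategy Nash equilibrium.

(U, West, I): Agent 1 can switch to D (2 → 3). Not NE.
(U, West, O): Agent 3 can switch to I (9 → 10). Not NE.
(U, East, I): Agent 2 can switch to West (5 → 11). Not NE.
(U, East, O): Agent 2 can switch to West (5 → 13). Not NE.
(D, West, I): Agent 2 can switch to East (9 → 19). Not NE.
(D, West, O): Agent 1 can switch to U (1 → 16). Not NE.
(The remaining 2 profiles each have a profitable deviation by the same check.)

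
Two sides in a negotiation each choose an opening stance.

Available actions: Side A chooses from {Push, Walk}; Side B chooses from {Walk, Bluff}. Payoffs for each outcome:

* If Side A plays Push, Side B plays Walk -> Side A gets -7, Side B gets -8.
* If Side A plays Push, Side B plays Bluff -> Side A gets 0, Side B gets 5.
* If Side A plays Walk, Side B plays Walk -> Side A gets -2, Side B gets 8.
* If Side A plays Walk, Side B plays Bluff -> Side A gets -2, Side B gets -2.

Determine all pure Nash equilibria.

For each player, find the best response to each opponent profile; mutual best responses are the pure NE.
Side A against Walk: payoffs -7, -2 → best response Walk.
Side A against Bluff: payoffs 0, -2 → best response Push.
Side B against Push: payoffs -8, 5 → best response Bluff.
Side B against Walk: payoffs 8, -2 → best response Walk.
Mutual best responses: (Push, Bluff); (Walk, Walk).

The pure Nash equilibria are (Push, Bluff); (Walk, Walk).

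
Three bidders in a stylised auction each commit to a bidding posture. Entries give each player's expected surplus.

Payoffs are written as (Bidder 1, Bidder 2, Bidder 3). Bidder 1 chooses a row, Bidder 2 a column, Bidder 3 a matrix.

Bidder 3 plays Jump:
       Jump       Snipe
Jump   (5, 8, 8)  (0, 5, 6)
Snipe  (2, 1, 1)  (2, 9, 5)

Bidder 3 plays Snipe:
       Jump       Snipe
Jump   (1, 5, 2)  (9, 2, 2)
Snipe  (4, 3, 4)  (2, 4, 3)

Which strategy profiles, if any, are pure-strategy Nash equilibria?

The pure Nash equilibria are (Jump, Jump, Jump) and (Snipe, Snipe, Jump).

Bidder 1 against (Jump, Jump): payoffs 5, 2 → best response Jump.
Bidder 1 against (Jump, Snipe): payoffs 1, 4 → best response Snipe.
Bidder 1 against (Snipe, Jump): payoffs 0, 2 → best response Snipe.
Bidder 1 against (Snipe, Snipe): payoffs 9, 2 → best response Jump.
Bidder 2 against (Jump, Jump): payoffs 8, 5 → best response Jump.
Bidder 2 against (Jump, Snipe): payoffs 5, 2 → best response Jump.
Bidder 2 against (Snipe, Jump): payoffs 1, 9 → best response Snipe.
Bidder 2 against (Snipe, Snipe): payoffs 3, 4 → best response Snipe.
Bidder 3 against (Jump, Jump): payoffs 8, 2 → best response Jump.
Bidder 3 against (Jump, Snipe): payoffs 6, 2 → best response Jump.
Bidder 3 against (Snipe, Jump): payoffs 1, 4 → best response Snipe.
Bidder 3 against (Snipe, Snipe): payoffs 5, 3 → best response Jump.
Mutual best responses: (Jump, Jump, Jump); (Snipe, Snipe, Jump).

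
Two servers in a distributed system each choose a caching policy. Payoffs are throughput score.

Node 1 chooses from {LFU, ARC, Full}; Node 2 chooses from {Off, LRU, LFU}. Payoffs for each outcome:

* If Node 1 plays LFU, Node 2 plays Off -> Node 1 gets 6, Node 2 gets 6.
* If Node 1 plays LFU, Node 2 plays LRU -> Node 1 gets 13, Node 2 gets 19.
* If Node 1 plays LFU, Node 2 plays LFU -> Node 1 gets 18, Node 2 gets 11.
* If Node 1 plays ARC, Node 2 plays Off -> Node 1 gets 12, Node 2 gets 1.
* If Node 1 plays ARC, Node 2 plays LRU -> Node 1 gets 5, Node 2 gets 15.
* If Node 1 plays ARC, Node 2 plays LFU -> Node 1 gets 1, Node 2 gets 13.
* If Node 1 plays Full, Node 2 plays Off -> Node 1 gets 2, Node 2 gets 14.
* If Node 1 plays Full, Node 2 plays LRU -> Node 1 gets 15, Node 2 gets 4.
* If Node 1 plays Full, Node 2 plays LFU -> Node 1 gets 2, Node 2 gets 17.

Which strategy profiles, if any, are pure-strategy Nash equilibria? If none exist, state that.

Node 1 against Off: payoffs 6, 12, 2 → best response ARC.
Node 1 against LRU: payoffs 13, 5, 15 → best response Full.
Node 1 against LFU: payoffs 18, 1, 2 → best response LFU.
Node 2 against LFU: payoffs 6, 19, 11 → best response LRU.
Node 2 against ARC: payoffs 1, 15, 13 → best response LRU.
Node 2 against Full: payoffs 14, 4, 17 → best response LFU.
No profile is a mutual best response for all players.

No pure-strategy Nash equilibrium.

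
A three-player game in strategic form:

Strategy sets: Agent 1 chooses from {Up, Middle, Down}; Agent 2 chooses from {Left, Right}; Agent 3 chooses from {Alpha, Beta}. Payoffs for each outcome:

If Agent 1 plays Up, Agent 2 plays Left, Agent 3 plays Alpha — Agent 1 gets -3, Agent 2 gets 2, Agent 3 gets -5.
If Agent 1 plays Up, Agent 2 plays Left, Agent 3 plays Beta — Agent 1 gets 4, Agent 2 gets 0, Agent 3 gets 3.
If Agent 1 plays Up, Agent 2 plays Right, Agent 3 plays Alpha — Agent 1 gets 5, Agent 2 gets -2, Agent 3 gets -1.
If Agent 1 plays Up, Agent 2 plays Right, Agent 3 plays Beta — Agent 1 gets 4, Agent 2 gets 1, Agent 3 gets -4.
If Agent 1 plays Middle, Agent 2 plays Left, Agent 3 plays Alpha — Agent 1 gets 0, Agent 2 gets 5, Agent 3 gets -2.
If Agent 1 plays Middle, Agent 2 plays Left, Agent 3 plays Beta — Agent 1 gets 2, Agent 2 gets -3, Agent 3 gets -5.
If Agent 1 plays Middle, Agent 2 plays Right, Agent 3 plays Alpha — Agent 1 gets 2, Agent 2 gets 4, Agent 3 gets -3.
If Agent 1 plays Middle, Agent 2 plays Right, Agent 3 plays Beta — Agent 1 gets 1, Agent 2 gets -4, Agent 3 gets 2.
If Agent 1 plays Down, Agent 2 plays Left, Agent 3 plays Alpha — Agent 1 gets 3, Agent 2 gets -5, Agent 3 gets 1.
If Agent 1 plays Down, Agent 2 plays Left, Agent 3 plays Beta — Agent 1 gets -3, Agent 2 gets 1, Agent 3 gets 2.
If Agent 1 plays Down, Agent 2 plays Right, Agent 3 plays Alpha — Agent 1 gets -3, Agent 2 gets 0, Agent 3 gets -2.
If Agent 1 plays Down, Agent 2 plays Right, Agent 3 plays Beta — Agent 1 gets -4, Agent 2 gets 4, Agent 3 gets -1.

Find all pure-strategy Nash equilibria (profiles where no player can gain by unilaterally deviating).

No pure-strategy Nash equilibrium.

Agent 1 against (Left, Alpha): payoffs -3, 0, 3 → best response Down.
Agent 1 against (Left, Beta): payoffs 4, 2, -3 → best response Up.
Agent 1 against (Right, Alpha): payoffs 5, 2, -3 → best response Up.
Agent 1 against (Right, Beta): payoffs 4, 1, -4 → best response Up.
Agent 2 against (Up, Alpha): payoffs 2, -2 → best response Left.
Agent 2 against (Up, Beta): payoffs 0, 1 → best response Right.
Agent 2 against (Middle, Alpha): payoffs 5, 4 → best response Left.
Agent 2 against (Middle, Beta): payoffs -3, -4 → best response Left.
Agent 2 against (Down, Alpha): payoffs -5, 0 → best response Right.
Agent 2 against (Down, Beta): payoffs 1, 4 → best response Right.
Agent 3 against (Up, Left): payoffs -5, 3 → best response Beta.
Agent 3 against (Up, Right): payoffs -1, -4 → best response Alpha.
Agent 3 against (Middle, Left): payoffs -2, -5 → best response Alpha.
Agent 3 against (Middle, Right): payoffs -3, 2 → best response Beta.
Agent 3 against (Down, Left): payoffs 1, 2 → best response Beta.
Agent 3 against (Down, Right): payoffs -2, -1 → best response Beta.
No profile is a mutual best response for all players.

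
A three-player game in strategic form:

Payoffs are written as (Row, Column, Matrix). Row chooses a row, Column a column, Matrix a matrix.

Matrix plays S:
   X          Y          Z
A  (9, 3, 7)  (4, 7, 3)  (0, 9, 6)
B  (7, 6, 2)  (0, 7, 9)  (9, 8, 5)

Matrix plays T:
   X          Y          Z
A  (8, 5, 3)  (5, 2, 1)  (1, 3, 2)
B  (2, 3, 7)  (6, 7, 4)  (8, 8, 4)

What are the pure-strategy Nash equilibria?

Row against (X, S): payoffs 9, 7 → best response A.
Row against (X, T): payoffs 8, 2 → best response A.
Row against (Y, S): payoffs 4, 0 → best response A.
Row against (Y, T): payoffs 5, 6 → best response B.
Row against (Z, S): payoffs 0, 9 → best response B.
Row against (Z, T): payoffs 1, 8 → best response B.
Column against (A, S): payoffs 3, 7, 9 → best response Z.
Column against (A, T): payoffs 5, 2, 3 → best response X.
Column against (B, S): payoffs 6, 7, 8 → best response Z.
Column against (B, T): payoffs 3, 7, 8 → best response Z.
Matrix against (A, X): payoffs 7, 3 → best response S.
Matrix against (A, Y): payoffs 3, 1 → best response S.
Matrix against (A, Z): payoffs 6, 2 → best response S.
Matrix against (B, X): payoffs 2, 7 → best response T.
Matrix against (B, Y): payoffs 9, 4 → best response S.
Matrix against (B, Z): payoffs 5, 4 → best response S.
Mutual best responses: (B, Z, S).

The unique pure-strategy Nash equilibrium is (B, Z, S).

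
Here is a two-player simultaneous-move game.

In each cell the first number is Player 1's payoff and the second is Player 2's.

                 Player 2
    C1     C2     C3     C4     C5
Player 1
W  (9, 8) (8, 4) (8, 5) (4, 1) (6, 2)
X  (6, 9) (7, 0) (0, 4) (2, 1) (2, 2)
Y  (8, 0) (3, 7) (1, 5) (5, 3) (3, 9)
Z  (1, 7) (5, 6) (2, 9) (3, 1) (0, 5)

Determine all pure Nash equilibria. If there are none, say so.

Check each profile: it is a Nash equilibrium iff no player can strictly gain by switching unilaterally.
(W, C1): Player 1 gets 9, best alternative 8; Player 2 gets 8, best alternative 5. No profitable deviation — NE.
(W, C2): Player 2 can switch to C1 (4 → 8). Not NE.
(W, C3): Player 2 can switch to C1 (5 → 8). Not NE.
(W, C4): Player 1 can switch to Y (4 → 5). Not NE.
(W, C5): Player 2 can switch to C1 (2 → 8). Not NE.
(X, C1): Player 1 can switch to W (6 → 9). Not NE.
(X, C2): Player 1 can switch to W (7 → 8). Not NE.
(X, C3): Player 1 can switch to W (0 → 8). Not NE.
(X, C4): Player 1 can switch to W (2 → 4). Not NE.
(The remaining 11 profiles each have a profitable deviation by the same check.)

Pure NE: (W, C1)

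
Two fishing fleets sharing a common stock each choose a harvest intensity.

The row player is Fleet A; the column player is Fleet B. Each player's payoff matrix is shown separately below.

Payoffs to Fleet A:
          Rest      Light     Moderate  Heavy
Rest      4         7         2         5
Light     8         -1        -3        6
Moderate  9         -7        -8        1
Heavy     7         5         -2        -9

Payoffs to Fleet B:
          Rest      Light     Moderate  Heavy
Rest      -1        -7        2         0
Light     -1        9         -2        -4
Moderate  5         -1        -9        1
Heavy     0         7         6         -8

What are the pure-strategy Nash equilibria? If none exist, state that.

Check each profile: it is a Nash equilibrium iff no player can strictly gain by switching unilaterally.
(Rest, Rest): Fleet A can switch to Light (4 → 8). Not NE.
(Rest, Light): Fleet B can switch to Rest (-7 → -1). Not NE.
(Rest, Moderate): Fleet A gets 2, best alternative -2; Fleet B gets 2, best alternative 0. No profitable deviation — NE.
(Rest, Heavy): Fleet A can switch to Light (5 → 6). Not NE.
(Light, Rest): Fleet A can switch to Moderate (8 → 9). Not NE.
(Light, Light): Fleet A can switch to Rest (-1 → 7). Not NE.
(Light, Moderate): Fleet A can switch to Rest (-3 → 2). Not NE.
(Light, Heavy): Fleet B can switch to Rest (-4 → -1). Not NE.
(Moderate, Rest): Fleet A gets 9, best alternative 8; Fleet B gets 5, best alternative 1. No profitable deviation — NE.
(Moderate, Light): Fleet A can switch to Rest (-7 → 7). Not NE.
(The remaining 6 profiles each have a profitable deviation by the same check.)

The pure Nash equilibria are (Rest, Moderate); (Moderate, Rest).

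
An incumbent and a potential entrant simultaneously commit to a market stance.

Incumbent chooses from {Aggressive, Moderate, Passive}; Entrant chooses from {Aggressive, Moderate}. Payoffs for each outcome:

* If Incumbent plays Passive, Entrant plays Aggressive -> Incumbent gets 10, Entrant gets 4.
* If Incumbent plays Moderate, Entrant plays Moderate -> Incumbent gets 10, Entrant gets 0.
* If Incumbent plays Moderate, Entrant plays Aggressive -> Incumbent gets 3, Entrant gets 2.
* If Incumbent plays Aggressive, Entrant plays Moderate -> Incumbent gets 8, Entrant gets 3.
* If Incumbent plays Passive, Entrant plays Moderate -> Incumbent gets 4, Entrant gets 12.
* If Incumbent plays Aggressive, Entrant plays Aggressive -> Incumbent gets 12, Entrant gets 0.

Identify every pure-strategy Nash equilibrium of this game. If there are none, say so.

This game has no pure Nash equilibrium.

(Aggressive, Aggressive): Entrant can switch to Moderate (0 → 3). Not NE.
(Aggressive, Moderate): Incumbent can switch to Moderate (8 → 10). Not NE.
(Moderate, Aggressive): Incumbent can switch to Aggressive (3 → 12). Not NE.
(Moderate, Moderate): Entrant can switch to Aggressive (0 → 2). Not NE.
(Passive, Aggressive): Incumbent can switch to Aggressive (10 → 12). Not NE.
(Passive, Moderate): Incumbent can switch to Aggressive (4 → 8). Not NE.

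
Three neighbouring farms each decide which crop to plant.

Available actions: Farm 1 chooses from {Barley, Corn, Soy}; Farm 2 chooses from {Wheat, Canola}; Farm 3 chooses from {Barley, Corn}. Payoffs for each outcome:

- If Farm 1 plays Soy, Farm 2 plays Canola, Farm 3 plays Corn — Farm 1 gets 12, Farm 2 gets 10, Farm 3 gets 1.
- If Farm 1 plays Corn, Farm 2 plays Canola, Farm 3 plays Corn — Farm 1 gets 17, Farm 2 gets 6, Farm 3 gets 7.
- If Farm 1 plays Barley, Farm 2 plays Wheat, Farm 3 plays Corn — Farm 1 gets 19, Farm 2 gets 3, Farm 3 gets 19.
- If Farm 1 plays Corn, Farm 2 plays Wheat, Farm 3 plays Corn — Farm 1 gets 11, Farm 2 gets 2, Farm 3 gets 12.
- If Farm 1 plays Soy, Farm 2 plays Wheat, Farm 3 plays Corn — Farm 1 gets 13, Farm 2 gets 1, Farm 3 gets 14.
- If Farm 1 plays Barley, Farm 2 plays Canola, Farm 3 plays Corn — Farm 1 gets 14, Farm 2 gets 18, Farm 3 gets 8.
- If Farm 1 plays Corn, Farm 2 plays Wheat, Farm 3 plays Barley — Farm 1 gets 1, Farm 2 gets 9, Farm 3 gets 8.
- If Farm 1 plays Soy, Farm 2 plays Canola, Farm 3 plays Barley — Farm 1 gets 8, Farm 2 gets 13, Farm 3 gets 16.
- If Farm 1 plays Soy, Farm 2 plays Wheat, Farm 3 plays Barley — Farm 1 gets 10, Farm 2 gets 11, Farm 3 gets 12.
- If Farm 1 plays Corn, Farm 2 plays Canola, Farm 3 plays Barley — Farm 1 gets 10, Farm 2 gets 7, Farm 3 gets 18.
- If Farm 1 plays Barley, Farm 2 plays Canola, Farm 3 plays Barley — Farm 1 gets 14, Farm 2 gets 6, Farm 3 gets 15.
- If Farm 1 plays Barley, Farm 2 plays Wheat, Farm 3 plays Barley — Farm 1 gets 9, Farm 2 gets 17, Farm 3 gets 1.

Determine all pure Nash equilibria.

Farm 1 against (Wheat, Barley): payoffs 9, 1, 10 → best response Soy.
Farm 1 against (Wheat, Corn): payoffs 19, 11, 13 → best response Barley.
Farm 1 against (Canola, Barley): payoffs 14, 10, 8 → best response Barley.
Farm 1 against (Canola, Corn): payoffs 14, 17, 12 → best response Corn.
Farm 2 against (Barley, Barley): payoffs 17, 6 → best response Wheat.
Farm 2 against (Barley, Corn): payoffs 3, 18 → best response Canola.
Farm 2 against (Corn, Barley): payoffs 9, 7 → best response Wheat.
Farm 2 against (Corn, Corn): payoffs 2, 6 → best response Canola.
Farm 2 against (Soy, Barley): payoffs 11, 13 → best response Canola.
Farm 2 against (Soy, Corn): payoffs 1, 10 → best response Canola.
Farm 3 against (Barley, Wheat): payoffs 1, 19 → best response Corn.
Farm 3 against (Barley, Canola): payoffs 15, 8 → best response Barley.
Farm 3 against (Corn, Wheat): payoffs 8, 12 → best response Corn.
Farm 3 against (Corn, Canola): payoffs 18, 7 → best response Barley.
Farm 3 against (Soy, Wheat): payoffs 12, 14 → best response Corn.
Farm 3 against (Soy, Canola): payoffs 16, 1 → best response Barley.
No profile is a mutual best response for all players.

No pure-strategy Nash equilibrium.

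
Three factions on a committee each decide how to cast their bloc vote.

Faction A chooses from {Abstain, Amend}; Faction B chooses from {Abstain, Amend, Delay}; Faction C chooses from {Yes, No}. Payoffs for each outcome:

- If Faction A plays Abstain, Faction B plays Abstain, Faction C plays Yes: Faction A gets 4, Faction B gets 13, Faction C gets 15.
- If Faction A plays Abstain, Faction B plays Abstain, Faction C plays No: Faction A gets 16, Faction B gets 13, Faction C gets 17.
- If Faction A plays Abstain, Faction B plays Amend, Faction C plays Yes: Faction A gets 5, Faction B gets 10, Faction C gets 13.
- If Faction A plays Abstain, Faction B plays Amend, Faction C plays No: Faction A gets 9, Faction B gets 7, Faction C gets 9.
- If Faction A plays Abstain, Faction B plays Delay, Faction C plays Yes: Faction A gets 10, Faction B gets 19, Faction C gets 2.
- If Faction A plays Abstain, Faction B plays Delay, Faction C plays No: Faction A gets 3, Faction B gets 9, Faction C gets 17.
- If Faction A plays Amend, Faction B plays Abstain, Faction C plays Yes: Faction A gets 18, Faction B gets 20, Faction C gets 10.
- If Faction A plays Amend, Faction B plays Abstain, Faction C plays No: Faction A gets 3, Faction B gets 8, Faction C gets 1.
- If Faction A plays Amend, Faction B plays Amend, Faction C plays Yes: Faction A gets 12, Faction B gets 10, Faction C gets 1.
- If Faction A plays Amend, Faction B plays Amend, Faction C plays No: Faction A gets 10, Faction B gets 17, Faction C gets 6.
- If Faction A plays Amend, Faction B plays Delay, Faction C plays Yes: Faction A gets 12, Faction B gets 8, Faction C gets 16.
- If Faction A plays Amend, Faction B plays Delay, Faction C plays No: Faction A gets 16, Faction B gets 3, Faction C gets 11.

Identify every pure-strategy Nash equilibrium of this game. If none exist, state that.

The pure Nash equilibria are (Abstain, Abstain, No) and (Amend, Abstain, Yes) and (Amend, Amend, No).

For each player, find the best response to each opponent profile; mutual best responses are the pure NE.
Faction A against (Abstain, Yes): payoffs 4, 18 → best response Amend.
Faction A against (Abstain, No): payoffs 16, 3 → best response Abstain.
Faction A against (Amend, Yes): payoffs 5, 12 → best response Amend.
Faction A against (Amend, No): payoffs 9, 10 → best response Amend.
Faction A against (Delay, Yes): payoffs 10, 12 → best response Amend.
Faction A against (Delay, No): payoffs 3, 16 → best response Amend.
Faction B against (Abstain, Yes): payoffs 13, 10, 19 → best response Delay.
Faction B against (Abstain, No): payoffs 13, 7, 9 → best response Abstain.
Faction B against (Amend, Yes): payoffs 20, 10, 8 → best response Abstain.
Faction B against (Amend, No): payoffs 8, 17, 3 → best response Amend.
Faction C against (Abstain, Abstain): payoffs 15, 17 → best response No.
Faction C against (Abstain, Amend): payoffs 13, 9 → best response Yes.
Faction C against (Abstain, Delay): payoffs 2, 17 → best response No.
Faction C against (Amend, Abstain): payoffs 10, 1 → best response Yes.
Faction C against (Amend, Amend): payoffs 1, 6 → best response No.
Faction C against (Amend, Delay): payoffs 16, 11 → best response Yes.
Mutual best responses: (Abstain, Abstain, No); (Amend, Abstain, Yes); (Amend, Amend, No).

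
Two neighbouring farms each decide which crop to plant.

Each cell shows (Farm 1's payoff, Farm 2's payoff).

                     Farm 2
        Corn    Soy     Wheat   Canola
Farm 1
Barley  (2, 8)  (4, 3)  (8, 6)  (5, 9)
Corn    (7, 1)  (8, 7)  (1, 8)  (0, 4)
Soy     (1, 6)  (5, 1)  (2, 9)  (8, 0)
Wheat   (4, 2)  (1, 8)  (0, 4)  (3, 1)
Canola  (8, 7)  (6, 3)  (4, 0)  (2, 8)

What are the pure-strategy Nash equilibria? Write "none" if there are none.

Mark each player's best response to every combination of opponents' strategies; a profile where every player is best-responding is a pure Nash equilibrium.
Farm 1 against Corn: payoffs 2, 7, 1, 4, 8 → best response Canola.
Farm 1 against Soy: payoffs 4, 8, 5, 1, 6 → best response Corn.
Farm 1 against Wheat: payoffs 8, 1, 2, 0, 4 → best response Barley.
Farm 1 against Canola: payoffs 5, 0, 8, 3, 2 → best response Soy.
Farm 2 against Barley: payoffs 8, 3, 6, 9 → best response Canola.
Farm 2 against Corn: payoffs 1, 7, 8, 4 → best response Wheat.
Farm 2 against Soy: payoffs 6, 1, 9, 0 → best response Wheat.
Farm 2 against Wheat: payoffs 2, 8, 4, 1 → best response Soy.
Farm 2 against Canola: payoffs 7, 3, 0, 8 → best response Canola.
No profile is a mutual best response for all players.

No pure-strategy Nash equilibrium.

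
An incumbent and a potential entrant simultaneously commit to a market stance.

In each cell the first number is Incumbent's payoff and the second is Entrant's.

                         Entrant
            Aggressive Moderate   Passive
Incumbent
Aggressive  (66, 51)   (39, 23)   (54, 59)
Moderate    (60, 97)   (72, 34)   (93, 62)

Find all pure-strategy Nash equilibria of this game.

This game has no pure Nash equilibrium.

(Aggressive, Aggressive): Entrant can switch to Passive (51 → 59). Not NE.
(Aggressive, Moderate): Incumbent can switch to Moderate (39 → 72). Not NE.
(Aggressive, Passive): Incumbent can switch to Moderate (54 → 93). Not NE.
(Moderate, Aggressive): Incumbent can switch to Aggressive (60 → 66). Not NE.
(Moderate, Moderate): Entrant can switch to Aggressive (34 → 97). Not NE.
(Moderate, Passive): Entrant can switch to Aggressive (62 → 97). Not NE.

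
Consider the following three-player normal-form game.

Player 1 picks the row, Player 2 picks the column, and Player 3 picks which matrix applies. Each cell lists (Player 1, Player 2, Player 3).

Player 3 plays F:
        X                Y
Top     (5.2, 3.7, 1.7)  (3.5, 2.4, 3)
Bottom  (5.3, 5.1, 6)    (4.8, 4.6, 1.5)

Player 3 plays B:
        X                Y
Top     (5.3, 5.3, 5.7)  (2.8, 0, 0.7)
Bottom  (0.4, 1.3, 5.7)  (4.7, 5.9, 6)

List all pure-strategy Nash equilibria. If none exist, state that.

Check each profile: it is a Nash equilibrium iff no player can strictly gain by switching unilaterally.
(Top, X, F): Player 1 can switch to Bottom (5.2 → 5.3). Not NE.
(Top, X, B): Player 1 gets 5.3, best alternative 0.4; Player 2 gets 5.3, best alternative 0; Player 3 gets 5.7, best alternative 1.7. No profitable deviation — NE.
(Top, Y, F): Player 1 can switch to Bottom (3.5 → 4.8). Not NE.
(Top, Y, B): Player 1 can switch to Bottom (2.8 → 4.7). Not NE.
(Bottom, X, F): Player 1 gets 5.3, best alternative 5.2; Player 2 gets 5.1, best alternative 4.6; Player 3 gets 6, best alternative 5.7. No profitable deviation — NE.
(Bottom, X, B): Player 1 can switch to Top (0.4 → 5.3). Not NE.
(Bottom, Y, F): Player 2 can switch to X (4.6 → 5.1). Not NE.
(Bottom, Y, B): Player 1 gets 4.7, best alternative 2.8; Player 2 gets 5.9, best alternative 1.3; Player 3 gets 6, best alternative 1.5. No profitable deviation — NE.

The pure Nash equilibria are (Top, X, B) and (Bottom, X, F) and (Bottom, Y, B).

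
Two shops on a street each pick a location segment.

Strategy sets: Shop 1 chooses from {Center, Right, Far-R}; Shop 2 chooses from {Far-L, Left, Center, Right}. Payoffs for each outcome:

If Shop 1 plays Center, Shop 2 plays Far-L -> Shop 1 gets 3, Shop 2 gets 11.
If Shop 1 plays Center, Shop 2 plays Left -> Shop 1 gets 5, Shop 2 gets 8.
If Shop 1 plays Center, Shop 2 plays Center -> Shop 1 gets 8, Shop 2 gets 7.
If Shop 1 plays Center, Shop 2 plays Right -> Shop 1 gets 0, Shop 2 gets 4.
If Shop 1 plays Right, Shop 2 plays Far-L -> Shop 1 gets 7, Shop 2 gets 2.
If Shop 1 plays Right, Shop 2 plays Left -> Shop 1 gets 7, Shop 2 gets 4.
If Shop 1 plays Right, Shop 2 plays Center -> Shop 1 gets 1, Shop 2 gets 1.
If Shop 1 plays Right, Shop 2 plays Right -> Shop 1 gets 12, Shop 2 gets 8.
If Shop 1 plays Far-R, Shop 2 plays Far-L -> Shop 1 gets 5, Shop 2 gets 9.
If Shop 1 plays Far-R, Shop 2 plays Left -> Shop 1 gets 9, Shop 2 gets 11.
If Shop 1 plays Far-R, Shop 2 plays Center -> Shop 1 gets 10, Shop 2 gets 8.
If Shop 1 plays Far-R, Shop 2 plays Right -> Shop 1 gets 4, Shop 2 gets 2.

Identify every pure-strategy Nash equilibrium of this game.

Mark each player's best response to every combination of opponents' strategies; a profile where every player is best-responding is a pure Nash equilibrium.
Shop 1 against Far-L: payoffs 3, 7, 5 → best response Right.
Shop 1 against Left: payoffs 5, 7, 9 → best response Far-R.
Shop 1 against Center: payoffs 8, 1, 10 → best response Far-R.
Shop 1 against Right: payoffs 0, 12, 4 → best response Right.
Shop 2 against Center: payoffs 11, 8, 7, 4 → best response Far-L.
Shop 2 against Right: payoffs 2, 4, 1, 8 → best response Right.
Shop 2 against Far-R: payoffs 9, 11, 8, 2 → best response Left.
Mutual best responses: (Right, Right); (Far-R, Left).

Pure-strategy Nash equilibria: (Right, Right); (Far-R, Left)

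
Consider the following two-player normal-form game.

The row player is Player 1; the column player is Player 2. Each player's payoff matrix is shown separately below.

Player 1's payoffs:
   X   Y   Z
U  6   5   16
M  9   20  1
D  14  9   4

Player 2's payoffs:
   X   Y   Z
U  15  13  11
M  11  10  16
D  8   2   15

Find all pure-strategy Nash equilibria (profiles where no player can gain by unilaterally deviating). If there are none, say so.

Player 1 against X: payoffs 6, 9, 14 → best response D.
Player 1 against Y: payoffs 5, 20, 9 → best response M.
Player 1 against Z: payoffs 16, 1, 4 → best response U.
Player 2 against U: payoffs 15, 13, 11 → best response X.
Player 2 against M: payoffs 11, 10, 16 → best response Z.
Player 2 against D: payoffs 8, 2, 15 → best response Z.
No profile is a mutual best response for all players.

This game has no pure Nash equilibrium.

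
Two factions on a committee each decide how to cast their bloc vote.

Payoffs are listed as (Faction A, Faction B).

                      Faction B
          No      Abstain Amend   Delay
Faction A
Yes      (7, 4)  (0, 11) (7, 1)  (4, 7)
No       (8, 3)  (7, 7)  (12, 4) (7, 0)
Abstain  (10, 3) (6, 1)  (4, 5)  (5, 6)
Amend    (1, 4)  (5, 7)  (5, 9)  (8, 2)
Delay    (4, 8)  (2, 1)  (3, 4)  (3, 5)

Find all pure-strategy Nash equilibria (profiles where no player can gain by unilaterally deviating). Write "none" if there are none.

The unique pure-strategy Nash equilibrium is (No, Abstain).

Check each profile: it is a Nash equilibrium iff no player can strictly gain by switching unilaterally.
(Yes, No): Faction A can switch to No (7 → 8). Not NE.
(Yes, Abstain): Faction A can switch to No (0 → 7). Not NE.
(Yes, Amend): Faction A can switch to No (7 → 12). Not NE.
(Yes, Delay): Faction A can switch to No (4 → 7). Not NE.
(No, No): Faction A can switch to Abstain (8 → 10). Not NE.
(No, Abstain): Faction A gets 7, best alternative 6; Faction B gets 7, best alternative 4. No profitable deviation — NE.
(No, Amend): Faction B can switch to Abstain (4 → 7). Not NE.
(The remaining 13 profiles each have a profitable deviation by the same check.)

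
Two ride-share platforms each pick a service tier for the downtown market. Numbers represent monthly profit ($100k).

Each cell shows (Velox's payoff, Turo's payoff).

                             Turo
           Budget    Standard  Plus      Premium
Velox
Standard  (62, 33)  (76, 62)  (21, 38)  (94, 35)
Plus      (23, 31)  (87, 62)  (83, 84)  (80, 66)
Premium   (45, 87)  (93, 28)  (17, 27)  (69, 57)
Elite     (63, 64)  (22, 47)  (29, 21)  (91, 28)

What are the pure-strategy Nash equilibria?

Pure-strategy Nash equilibria: (Plus, Plus) and (Elite, Budget)

Velox against Budget: payoffs 62, 23, 45, 63 → best response Elite.
Velox against Standard: payoffs 76, 87, 93, 22 → best response Premium.
Velox against Plus: payoffs 21, 83, 17, 29 → best response Plus.
Velox against Premium: payoffs 94, 80, 69, 91 → best response Standard.
Turo against Standard: payoffs 33, 62, 38, 35 → best response Standard.
Turo against Plus: payoffs 31, 62, 84, 66 → best response Plus.
Turo against Premium: payoffs 87, 28, 27, 57 → best response Budget.
Turo against Elite: payoffs 64, 47, 21, 28 → best response Budget.
Mutual best responses: (Plus, Plus); (Elite, Budget).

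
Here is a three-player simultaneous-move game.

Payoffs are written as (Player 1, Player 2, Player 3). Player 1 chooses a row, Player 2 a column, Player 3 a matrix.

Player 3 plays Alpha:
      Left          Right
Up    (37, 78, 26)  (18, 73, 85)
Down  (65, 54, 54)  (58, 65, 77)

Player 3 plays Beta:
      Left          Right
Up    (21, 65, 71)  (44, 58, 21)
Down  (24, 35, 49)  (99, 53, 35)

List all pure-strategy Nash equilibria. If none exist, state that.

(Up, Left, Alpha): Player 1 can switch to Down (37 → 65). Not NE.
(Up, Left, Beta): Player 1 can switch to Down (21 → 24). Not NE.
(Up, Right, Alpha): Player 1 can switch to Down (18 → 58). Not NE.
(Up, Right, Beta): Player 1 can switch to Down (44 → 99). Not NE.
(Down, Left, Alpha): Player 2 can switch to Right (54 → 65). Not NE.
(Down, Left, Beta): Player 2 can switch to Right (35 → 53). Not NE.
(Down, Right, Alpha): Player 1 gets 58, best alternative 18; Player 2 gets 65, best alternative 54; Player 3 gets 77, best alternative 35. No profitable deviation — NE.
(Down, Right, Beta): Player 3 can switch to Alpha (35 → 77). Not NE.

Pure NE: (Down, Right, Alpha)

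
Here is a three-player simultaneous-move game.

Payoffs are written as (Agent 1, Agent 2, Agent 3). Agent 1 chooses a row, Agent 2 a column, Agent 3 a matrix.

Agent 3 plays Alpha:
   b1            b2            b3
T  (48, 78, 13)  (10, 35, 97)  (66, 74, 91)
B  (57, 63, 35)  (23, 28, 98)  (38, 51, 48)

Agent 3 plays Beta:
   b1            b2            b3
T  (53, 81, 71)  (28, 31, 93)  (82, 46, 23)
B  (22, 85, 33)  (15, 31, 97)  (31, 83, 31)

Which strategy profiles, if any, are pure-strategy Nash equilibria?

(T, b1, Beta); (B, b1, Alpha)

Agent 1 against (b1, Alpha): payoffs 48, 57 → best response B.
Agent 1 against (b1, Beta): payoffs 53, 22 → best response T.
Agent 1 against (b2, Alpha): payoffs 10, 23 → best response B.
Agent 1 against (b2, Beta): payoffs 28, 15 → best response T.
Agent 1 against (b3, Alpha): payoffs 66, 38 → best response T.
Agent 1 against (b3, Beta): payoffs 82, 31 → best response T.
Agent 2 against (T, Alpha): payoffs 78, 35, 74 → best response b1.
Agent 2 against (T, Beta): payoffs 81, 31, 46 → best response b1.
Agent 2 against (B, Alpha): payoffs 63, 28, 51 → best response b1.
Agent 2 against (B, Beta): payoffs 85, 31, 83 → best response b1.
Agent 3 against (T, b1): payoffs 13, 71 → best response Beta.
Agent 3 against (T, b2): payoffs 97, 93 → best response Alpha.
Agent 3 against (T, b3): payoffs 91, 23 → best response Alpha.
Agent 3 against (B, b1): payoffs 35, 33 → best response Alpha.
Agent 3 against (B, b2): payoffs 98, 97 → best response Alpha.
Agent 3 against (B, b3): payoffs 48, 31 → best response Alpha.
Mutual best responses: (T, b1, Beta); (B, b1, Alpha).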